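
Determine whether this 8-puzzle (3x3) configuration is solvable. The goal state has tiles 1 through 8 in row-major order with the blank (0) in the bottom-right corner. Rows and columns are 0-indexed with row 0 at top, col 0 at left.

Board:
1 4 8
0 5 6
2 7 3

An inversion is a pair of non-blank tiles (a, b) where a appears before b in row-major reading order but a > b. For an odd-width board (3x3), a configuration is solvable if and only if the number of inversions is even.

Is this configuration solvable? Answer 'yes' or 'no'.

Inversions (pairs i<j in row-major order where tile[i] > tile[j] > 0): 12
12 is even, so the puzzle is solvable.

Answer: yes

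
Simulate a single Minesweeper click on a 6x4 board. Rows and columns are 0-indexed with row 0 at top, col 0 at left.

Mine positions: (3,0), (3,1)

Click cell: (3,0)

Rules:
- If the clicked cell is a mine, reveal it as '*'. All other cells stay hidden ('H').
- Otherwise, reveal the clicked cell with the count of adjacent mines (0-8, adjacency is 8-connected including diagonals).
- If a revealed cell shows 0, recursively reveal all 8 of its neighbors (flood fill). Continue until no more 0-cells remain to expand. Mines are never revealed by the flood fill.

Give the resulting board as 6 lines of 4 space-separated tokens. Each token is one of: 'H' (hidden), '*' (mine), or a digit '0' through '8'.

H H H H
H H H H
H H H H
* H H H
H H H H
H H H H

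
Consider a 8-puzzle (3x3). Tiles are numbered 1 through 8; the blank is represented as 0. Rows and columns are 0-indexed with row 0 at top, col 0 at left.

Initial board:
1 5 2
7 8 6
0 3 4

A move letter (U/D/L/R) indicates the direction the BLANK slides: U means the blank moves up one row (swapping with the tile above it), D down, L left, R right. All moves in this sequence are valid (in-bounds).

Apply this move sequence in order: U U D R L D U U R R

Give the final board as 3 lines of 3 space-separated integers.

After move 1 (U):
1 5 2
0 8 6
7 3 4

After move 2 (U):
0 5 2
1 8 6
7 3 4

After move 3 (D):
1 5 2
0 8 6
7 3 4

After move 4 (R):
1 5 2
8 0 6
7 3 4

After move 5 (L):
1 5 2
0 8 6
7 3 4

After move 6 (D):
1 5 2
7 8 6
0 3 4

After move 7 (U):
1 5 2
0 8 6
7 3 4

After move 8 (U):
0 5 2
1 8 6
7 3 4

After move 9 (R):
5 0 2
1 8 6
7 3 4

After move 10 (R):
5 2 0
1 8 6
7 3 4

Answer: 5 2 0
1 8 6
7 3 4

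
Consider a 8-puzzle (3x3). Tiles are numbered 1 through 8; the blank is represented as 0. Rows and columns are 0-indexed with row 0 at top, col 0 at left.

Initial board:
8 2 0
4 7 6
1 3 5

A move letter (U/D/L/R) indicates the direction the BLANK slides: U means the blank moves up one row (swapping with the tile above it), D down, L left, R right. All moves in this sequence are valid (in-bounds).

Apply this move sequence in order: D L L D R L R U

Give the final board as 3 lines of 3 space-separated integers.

Answer: 8 2 6
1 0 7
3 4 5

Derivation:
After move 1 (D):
8 2 6
4 7 0
1 3 5

After move 2 (L):
8 2 6
4 0 7
1 3 5

After move 3 (L):
8 2 6
0 4 7
1 3 5

After move 4 (D):
8 2 6
1 4 7
0 3 5

After move 5 (R):
8 2 6
1 4 7
3 0 5

After move 6 (L):
8 2 6
1 4 7
0 3 5

After move 7 (R):
8 2 6
1 4 7
3 0 5

After move 8 (U):
8 2 6
1 0 7
3 4 5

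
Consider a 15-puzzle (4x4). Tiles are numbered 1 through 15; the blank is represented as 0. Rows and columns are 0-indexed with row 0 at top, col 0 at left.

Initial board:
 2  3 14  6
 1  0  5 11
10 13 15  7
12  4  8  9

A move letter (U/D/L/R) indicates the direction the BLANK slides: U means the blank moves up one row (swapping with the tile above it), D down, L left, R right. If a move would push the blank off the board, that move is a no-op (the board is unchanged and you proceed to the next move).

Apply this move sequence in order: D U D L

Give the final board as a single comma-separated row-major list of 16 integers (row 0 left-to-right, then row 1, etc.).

Answer: 2, 3, 14, 6, 1, 13, 5, 11, 0, 10, 15, 7, 12, 4, 8, 9

Derivation:
After move 1 (D):
 2  3 14  6
 1 13  5 11
10  0 15  7
12  4  8  9

After move 2 (U):
 2  3 14  6
 1  0  5 11
10 13 15  7
12  4  8  9

After move 3 (D):
 2  3 14  6
 1 13  5 11
10  0 15  7
12  4  8  9

After move 4 (L):
 2  3 14  6
 1 13  5 11
 0 10 15  7
12  4  8  9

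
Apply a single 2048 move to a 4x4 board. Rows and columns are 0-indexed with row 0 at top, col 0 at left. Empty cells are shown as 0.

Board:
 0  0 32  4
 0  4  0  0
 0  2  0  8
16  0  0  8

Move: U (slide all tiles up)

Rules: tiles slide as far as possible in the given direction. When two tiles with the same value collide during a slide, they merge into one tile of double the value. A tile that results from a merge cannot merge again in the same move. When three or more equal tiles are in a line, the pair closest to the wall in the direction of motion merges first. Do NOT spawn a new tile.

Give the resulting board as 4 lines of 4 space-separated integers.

Answer: 16  4 32  4
 0  2  0 16
 0  0  0  0
 0  0  0  0

Derivation:
Slide up:
col 0: [0, 0, 0, 16] -> [16, 0, 0, 0]
col 1: [0, 4, 2, 0] -> [4, 2, 0, 0]
col 2: [32, 0, 0, 0] -> [32, 0, 0, 0]
col 3: [4, 0, 8, 8] -> [4, 16, 0, 0]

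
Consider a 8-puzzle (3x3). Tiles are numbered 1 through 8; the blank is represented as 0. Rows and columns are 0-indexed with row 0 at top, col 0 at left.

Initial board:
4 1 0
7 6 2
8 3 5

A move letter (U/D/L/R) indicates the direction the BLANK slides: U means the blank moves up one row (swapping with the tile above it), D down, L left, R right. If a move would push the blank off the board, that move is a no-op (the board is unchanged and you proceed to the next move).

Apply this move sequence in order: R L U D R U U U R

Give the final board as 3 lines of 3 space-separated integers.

Answer: 4 6 0
7 2 1
8 3 5

Derivation:
After move 1 (R):
4 1 0
7 6 2
8 3 5

After move 2 (L):
4 0 1
7 6 2
8 3 5

After move 3 (U):
4 0 1
7 6 2
8 3 5

After move 4 (D):
4 6 1
7 0 2
8 3 5

After move 5 (R):
4 6 1
7 2 0
8 3 5

After move 6 (U):
4 6 0
7 2 1
8 3 5

After move 7 (U):
4 6 0
7 2 1
8 3 5

After move 8 (U):
4 6 0
7 2 1
8 3 5

After move 9 (R):
4 6 0
7 2 1
8 3 5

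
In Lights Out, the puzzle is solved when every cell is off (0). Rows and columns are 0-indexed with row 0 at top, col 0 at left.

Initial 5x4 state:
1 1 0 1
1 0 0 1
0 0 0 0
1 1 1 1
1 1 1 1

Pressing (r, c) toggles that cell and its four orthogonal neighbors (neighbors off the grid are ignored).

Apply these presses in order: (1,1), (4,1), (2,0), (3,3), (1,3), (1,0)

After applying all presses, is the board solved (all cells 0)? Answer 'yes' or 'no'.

Answer: yes

Derivation:
After press 1 at (1,1):
1 0 0 1
0 1 1 1
0 1 0 0
1 1 1 1
1 1 1 1

After press 2 at (4,1):
1 0 0 1
0 1 1 1
0 1 0 0
1 0 1 1
0 0 0 1

After press 3 at (2,0):
1 0 0 1
1 1 1 1
1 0 0 0
0 0 1 1
0 0 0 1

After press 4 at (3,3):
1 0 0 1
1 1 1 1
1 0 0 1
0 0 0 0
0 0 0 0

After press 5 at (1,3):
1 0 0 0
1 1 0 0
1 0 0 0
0 0 0 0
0 0 0 0

After press 6 at (1,0):
0 0 0 0
0 0 0 0
0 0 0 0
0 0 0 0
0 0 0 0

Lights still on: 0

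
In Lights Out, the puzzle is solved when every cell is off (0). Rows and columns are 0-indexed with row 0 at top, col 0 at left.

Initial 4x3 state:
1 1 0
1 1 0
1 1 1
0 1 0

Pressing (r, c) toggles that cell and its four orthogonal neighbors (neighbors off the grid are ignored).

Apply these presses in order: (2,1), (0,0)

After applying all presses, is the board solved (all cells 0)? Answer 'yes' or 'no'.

Answer: yes

Derivation:
After press 1 at (2,1):
1 1 0
1 0 0
0 0 0
0 0 0

After press 2 at (0,0):
0 0 0
0 0 0
0 0 0
0 0 0

Lights still on: 0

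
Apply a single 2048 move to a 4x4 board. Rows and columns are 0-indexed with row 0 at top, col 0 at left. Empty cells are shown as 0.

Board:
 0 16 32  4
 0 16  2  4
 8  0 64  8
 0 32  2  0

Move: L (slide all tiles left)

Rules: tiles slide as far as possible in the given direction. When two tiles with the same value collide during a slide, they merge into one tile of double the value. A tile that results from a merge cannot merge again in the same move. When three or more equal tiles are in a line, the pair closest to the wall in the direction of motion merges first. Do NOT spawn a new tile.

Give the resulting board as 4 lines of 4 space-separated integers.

Slide left:
row 0: [0, 16, 32, 4] -> [16, 32, 4, 0]
row 1: [0, 16, 2, 4] -> [16, 2, 4, 0]
row 2: [8, 0, 64, 8] -> [8, 64, 8, 0]
row 3: [0, 32, 2, 0] -> [32, 2, 0, 0]

Answer: 16 32  4  0
16  2  4  0
 8 64  8  0
32  2  0  0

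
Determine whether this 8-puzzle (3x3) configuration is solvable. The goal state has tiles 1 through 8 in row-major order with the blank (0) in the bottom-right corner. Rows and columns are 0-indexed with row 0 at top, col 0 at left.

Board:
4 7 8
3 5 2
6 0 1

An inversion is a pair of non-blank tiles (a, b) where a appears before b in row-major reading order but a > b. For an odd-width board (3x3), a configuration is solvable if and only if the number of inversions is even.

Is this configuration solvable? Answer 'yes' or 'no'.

Inversions (pairs i<j in row-major order where tile[i] > tile[j] > 0): 19
19 is odd, so the puzzle is not solvable.

Answer: no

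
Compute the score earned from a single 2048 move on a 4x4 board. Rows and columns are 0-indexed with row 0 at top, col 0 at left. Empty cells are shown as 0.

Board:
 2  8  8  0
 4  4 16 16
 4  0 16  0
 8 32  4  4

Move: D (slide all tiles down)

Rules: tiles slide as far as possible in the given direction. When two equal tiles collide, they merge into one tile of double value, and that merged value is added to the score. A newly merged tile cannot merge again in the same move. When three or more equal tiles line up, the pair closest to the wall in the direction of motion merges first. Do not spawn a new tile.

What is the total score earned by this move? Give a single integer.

Slide down:
col 0: [2, 4, 4, 8] -> [0, 2, 8, 8]  score +8 (running 8)
col 1: [8, 4, 0, 32] -> [0, 8, 4, 32]  score +0 (running 8)
col 2: [8, 16, 16, 4] -> [0, 8, 32, 4]  score +32 (running 40)
col 3: [0, 16, 0, 4] -> [0, 0, 16, 4]  score +0 (running 40)
Board after move:
 0  0  0  0
 2  8  8  0
 8  4 32 16
 8 32  4  4

Answer: 40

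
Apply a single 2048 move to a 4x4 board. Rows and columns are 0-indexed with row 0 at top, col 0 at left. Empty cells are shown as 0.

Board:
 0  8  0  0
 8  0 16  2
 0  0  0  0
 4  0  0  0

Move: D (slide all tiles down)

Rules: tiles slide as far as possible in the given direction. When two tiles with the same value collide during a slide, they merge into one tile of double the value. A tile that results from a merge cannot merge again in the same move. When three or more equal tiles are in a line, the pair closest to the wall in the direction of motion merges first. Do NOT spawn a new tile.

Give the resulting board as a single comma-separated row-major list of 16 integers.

Slide down:
col 0: [0, 8, 0, 4] -> [0, 0, 8, 4]
col 1: [8, 0, 0, 0] -> [0, 0, 0, 8]
col 2: [0, 16, 0, 0] -> [0, 0, 0, 16]
col 3: [0, 2, 0, 0] -> [0, 0, 0, 2]

Answer: 0, 0, 0, 0, 0, 0, 0, 0, 8, 0, 0, 0, 4, 8, 16, 2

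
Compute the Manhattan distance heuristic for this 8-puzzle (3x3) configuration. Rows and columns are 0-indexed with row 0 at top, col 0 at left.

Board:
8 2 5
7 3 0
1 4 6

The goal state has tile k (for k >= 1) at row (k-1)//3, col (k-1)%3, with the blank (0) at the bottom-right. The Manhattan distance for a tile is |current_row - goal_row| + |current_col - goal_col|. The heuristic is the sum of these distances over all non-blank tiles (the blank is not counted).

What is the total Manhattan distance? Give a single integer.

Tile 8: at (0,0), goal (2,1), distance |0-2|+|0-1| = 3
Tile 2: at (0,1), goal (0,1), distance |0-0|+|1-1| = 0
Tile 5: at (0,2), goal (1,1), distance |0-1|+|2-1| = 2
Tile 7: at (1,0), goal (2,0), distance |1-2|+|0-0| = 1
Tile 3: at (1,1), goal (0,2), distance |1-0|+|1-2| = 2
Tile 1: at (2,0), goal (0,0), distance |2-0|+|0-0| = 2
Tile 4: at (2,1), goal (1,0), distance |2-1|+|1-0| = 2
Tile 6: at (2,2), goal (1,2), distance |2-1|+|2-2| = 1
Sum: 3 + 0 + 2 + 1 + 2 + 2 + 2 + 1 = 13

Answer: 13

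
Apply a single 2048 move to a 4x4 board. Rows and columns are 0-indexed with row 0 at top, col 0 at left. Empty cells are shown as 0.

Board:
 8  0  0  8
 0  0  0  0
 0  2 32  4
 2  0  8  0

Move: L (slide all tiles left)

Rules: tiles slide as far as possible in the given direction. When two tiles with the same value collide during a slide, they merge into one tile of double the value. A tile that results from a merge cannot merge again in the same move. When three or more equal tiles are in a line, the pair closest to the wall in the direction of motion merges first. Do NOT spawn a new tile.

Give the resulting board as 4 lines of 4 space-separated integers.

Slide left:
row 0: [8, 0, 0, 8] -> [16, 0, 0, 0]
row 1: [0, 0, 0, 0] -> [0, 0, 0, 0]
row 2: [0, 2, 32, 4] -> [2, 32, 4, 0]
row 3: [2, 0, 8, 0] -> [2, 8, 0, 0]

Answer: 16  0  0  0
 0  0  0  0
 2 32  4  0
 2  8  0  0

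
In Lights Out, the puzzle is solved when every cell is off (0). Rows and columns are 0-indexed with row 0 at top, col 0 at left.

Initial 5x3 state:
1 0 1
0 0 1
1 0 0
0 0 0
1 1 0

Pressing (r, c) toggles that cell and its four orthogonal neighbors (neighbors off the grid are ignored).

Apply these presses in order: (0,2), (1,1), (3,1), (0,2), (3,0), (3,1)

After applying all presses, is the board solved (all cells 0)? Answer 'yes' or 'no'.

Answer: no

Derivation:
After press 1 at (0,2):
1 1 0
0 0 0
1 0 0
0 0 0
1 1 0

After press 2 at (1,1):
1 0 0
1 1 1
1 1 0
0 0 0
1 1 0

After press 3 at (3,1):
1 0 0
1 1 1
1 0 0
1 1 1
1 0 0

After press 4 at (0,2):
1 1 1
1 1 0
1 0 0
1 1 1
1 0 0

After press 5 at (3,0):
1 1 1
1 1 0
0 0 0
0 0 1
0 0 0

After press 6 at (3,1):
1 1 1
1 1 0
0 1 0
1 1 0
0 1 0

Lights still on: 9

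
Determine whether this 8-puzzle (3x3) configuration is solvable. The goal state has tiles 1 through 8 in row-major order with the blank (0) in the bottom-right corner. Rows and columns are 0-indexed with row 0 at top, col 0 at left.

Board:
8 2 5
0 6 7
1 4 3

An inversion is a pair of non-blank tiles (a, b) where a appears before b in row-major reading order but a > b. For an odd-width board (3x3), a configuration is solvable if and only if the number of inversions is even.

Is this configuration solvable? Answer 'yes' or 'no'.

Inversions (pairs i<j in row-major order where tile[i] > tile[j] > 0): 18
18 is even, so the puzzle is solvable.

Answer: yes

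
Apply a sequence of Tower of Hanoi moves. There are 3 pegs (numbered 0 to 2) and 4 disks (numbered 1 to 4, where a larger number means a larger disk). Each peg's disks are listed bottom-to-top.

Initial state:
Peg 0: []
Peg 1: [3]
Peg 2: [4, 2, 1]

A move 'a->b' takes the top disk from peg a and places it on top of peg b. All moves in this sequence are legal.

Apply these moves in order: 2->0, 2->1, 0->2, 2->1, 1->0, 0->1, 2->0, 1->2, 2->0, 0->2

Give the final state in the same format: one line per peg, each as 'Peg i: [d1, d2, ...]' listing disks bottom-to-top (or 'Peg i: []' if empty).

After move 1 (2->0):
Peg 0: [1]
Peg 1: [3]
Peg 2: [4, 2]

After move 2 (2->1):
Peg 0: [1]
Peg 1: [3, 2]
Peg 2: [4]

After move 3 (0->2):
Peg 0: []
Peg 1: [3, 2]
Peg 2: [4, 1]

After move 4 (2->1):
Peg 0: []
Peg 1: [3, 2, 1]
Peg 2: [4]

After move 5 (1->0):
Peg 0: [1]
Peg 1: [3, 2]
Peg 2: [4]

After move 6 (0->1):
Peg 0: []
Peg 1: [3, 2, 1]
Peg 2: [4]

After move 7 (2->0):
Peg 0: [4]
Peg 1: [3, 2, 1]
Peg 2: []

After move 8 (1->2):
Peg 0: [4]
Peg 1: [3, 2]
Peg 2: [1]

After move 9 (2->0):
Peg 0: [4, 1]
Peg 1: [3, 2]
Peg 2: []

After move 10 (0->2):
Peg 0: [4]
Peg 1: [3, 2]
Peg 2: [1]

Answer: Peg 0: [4]
Peg 1: [3, 2]
Peg 2: [1]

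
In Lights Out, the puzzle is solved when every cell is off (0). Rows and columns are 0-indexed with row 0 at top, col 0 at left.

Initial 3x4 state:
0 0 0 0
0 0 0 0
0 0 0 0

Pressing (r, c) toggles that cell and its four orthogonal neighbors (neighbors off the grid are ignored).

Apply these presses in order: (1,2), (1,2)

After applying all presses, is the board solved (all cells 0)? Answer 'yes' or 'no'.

After press 1 at (1,2):
0 0 1 0
0 1 1 1
0 0 1 0

After press 2 at (1,2):
0 0 0 0
0 0 0 0
0 0 0 0

Lights still on: 0

Answer: yes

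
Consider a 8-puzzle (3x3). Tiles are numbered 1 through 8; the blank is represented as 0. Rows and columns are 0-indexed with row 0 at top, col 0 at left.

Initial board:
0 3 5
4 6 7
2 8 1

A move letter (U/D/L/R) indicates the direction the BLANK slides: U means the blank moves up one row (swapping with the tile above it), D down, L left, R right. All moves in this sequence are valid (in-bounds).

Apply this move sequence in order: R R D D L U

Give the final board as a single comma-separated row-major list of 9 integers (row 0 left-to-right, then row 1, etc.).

After move 1 (R):
3 0 5
4 6 7
2 8 1

After move 2 (R):
3 5 0
4 6 7
2 8 1

After move 3 (D):
3 5 7
4 6 0
2 8 1

After move 4 (D):
3 5 7
4 6 1
2 8 0

After move 5 (L):
3 5 7
4 6 1
2 0 8

After move 6 (U):
3 5 7
4 0 1
2 6 8

Answer: 3, 5, 7, 4, 0, 1, 2, 6, 8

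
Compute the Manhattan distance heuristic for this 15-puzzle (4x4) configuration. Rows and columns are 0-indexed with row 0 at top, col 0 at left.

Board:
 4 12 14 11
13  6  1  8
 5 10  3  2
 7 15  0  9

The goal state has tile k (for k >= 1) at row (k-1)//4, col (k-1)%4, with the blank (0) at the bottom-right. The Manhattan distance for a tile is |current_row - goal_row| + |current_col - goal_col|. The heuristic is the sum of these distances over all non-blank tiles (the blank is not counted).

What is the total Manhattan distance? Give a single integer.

Answer: 35

Derivation:
Tile 4: at (0,0), goal (0,3), distance |0-0|+|0-3| = 3
Tile 12: at (0,1), goal (2,3), distance |0-2|+|1-3| = 4
Tile 14: at (0,2), goal (3,1), distance |0-3|+|2-1| = 4
Tile 11: at (0,3), goal (2,2), distance |0-2|+|3-2| = 3
Tile 13: at (1,0), goal (3,0), distance |1-3|+|0-0| = 2
Tile 6: at (1,1), goal (1,1), distance |1-1|+|1-1| = 0
Tile 1: at (1,2), goal (0,0), distance |1-0|+|2-0| = 3
Tile 8: at (1,3), goal (1,3), distance |1-1|+|3-3| = 0
Tile 5: at (2,0), goal (1,0), distance |2-1|+|0-0| = 1
Tile 10: at (2,1), goal (2,1), distance |2-2|+|1-1| = 0
Tile 3: at (2,2), goal (0,2), distance |2-0|+|2-2| = 2
Tile 2: at (2,3), goal (0,1), distance |2-0|+|3-1| = 4
Tile 7: at (3,0), goal (1,2), distance |3-1|+|0-2| = 4
Tile 15: at (3,1), goal (3,2), distance |3-3|+|1-2| = 1
Tile 9: at (3,3), goal (2,0), distance |3-2|+|3-0| = 4
Sum: 3 + 4 + 4 + 3 + 2 + 0 + 3 + 0 + 1 + 0 + 2 + 4 + 4 + 1 + 4 = 35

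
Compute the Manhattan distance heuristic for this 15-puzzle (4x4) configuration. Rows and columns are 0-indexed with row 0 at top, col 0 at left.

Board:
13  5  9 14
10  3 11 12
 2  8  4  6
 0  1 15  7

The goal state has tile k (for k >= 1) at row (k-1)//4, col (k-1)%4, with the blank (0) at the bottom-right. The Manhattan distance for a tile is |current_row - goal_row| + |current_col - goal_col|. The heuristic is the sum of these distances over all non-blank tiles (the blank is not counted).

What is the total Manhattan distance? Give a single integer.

Tile 13: (0,0)->(3,0) = 3
Tile 5: (0,1)->(1,0) = 2
Tile 9: (0,2)->(2,0) = 4
Tile 14: (0,3)->(3,1) = 5
Tile 10: (1,0)->(2,1) = 2
Tile 3: (1,1)->(0,2) = 2
Tile 11: (1,2)->(2,2) = 1
Tile 12: (1,3)->(2,3) = 1
Tile 2: (2,0)->(0,1) = 3
Tile 8: (2,1)->(1,3) = 3
Tile 4: (2,2)->(0,3) = 3
Tile 6: (2,3)->(1,1) = 3
Tile 1: (3,1)->(0,0) = 4
Tile 15: (3,2)->(3,2) = 0
Tile 7: (3,3)->(1,2) = 3
Sum: 3 + 2 + 4 + 5 + 2 + 2 + 1 + 1 + 3 + 3 + 3 + 3 + 4 + 0 + 3 = 39

Answer: 39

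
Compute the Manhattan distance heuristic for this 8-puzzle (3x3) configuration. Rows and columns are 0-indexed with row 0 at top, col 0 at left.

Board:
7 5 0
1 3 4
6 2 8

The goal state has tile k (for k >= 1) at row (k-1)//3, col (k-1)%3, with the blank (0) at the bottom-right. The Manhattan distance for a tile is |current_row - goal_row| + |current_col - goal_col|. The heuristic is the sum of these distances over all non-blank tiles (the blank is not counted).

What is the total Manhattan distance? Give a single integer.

Tile 7: at (0,0), goal (2,0), distance |0-2|+|0-0| = 2
Tile 5: at (0,1), goal (1,1), distance |0-1|+|1-1| = 1
Tile 1: at (1,0), goal (0,0), distance |1-0|+|0-0| = 1
Tile 3: at (1,1), goal (0,2), distance |1-0|+|1-2| = 2
Tile 4: at (1,2), goal (1,0), distance |1-1|+|2-0| = 2
Tile 6: at (2,0), goal (1,2), distance |2-1|+|0-2| = 3
Tile 2: at (2,1), goal (0,1), distance |2-0|+|1-1| = 2
Tile 8: at (2,2), goal (2,1), distance |2-2|+|2-1| = 1
Sum: 2 + 1 + 1 + 2 + 2 + 3 + 2 + 1 = 14

Answer: 14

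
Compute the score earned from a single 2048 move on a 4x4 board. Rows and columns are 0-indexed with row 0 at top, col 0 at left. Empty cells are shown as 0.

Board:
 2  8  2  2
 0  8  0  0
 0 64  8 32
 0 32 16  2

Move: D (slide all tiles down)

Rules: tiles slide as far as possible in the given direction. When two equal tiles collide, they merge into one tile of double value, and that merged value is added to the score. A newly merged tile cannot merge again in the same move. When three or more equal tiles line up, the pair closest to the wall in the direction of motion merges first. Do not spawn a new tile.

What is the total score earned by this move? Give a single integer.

Answer: 16

Derivation:
Slide down:
col 0: [2, 0, 0, 0] -> [0, 0, 0, 2]  score +0 (running 0)
col 1: [8, 8, 64, 32] -> [0, 16, 64, 32]  score +16 (running 16)
col 2: [2, 0, 8, 16] -> [0, 2, 8, 16]  score +0 (running 16)
col 3: [2, 0, 32, 2] -> [0, 2, 32, 2]  score +0 (running 16)
Board after move:
 0  0  0  0
 0 16  2  2
 0 64  8 32
 2 32 16  2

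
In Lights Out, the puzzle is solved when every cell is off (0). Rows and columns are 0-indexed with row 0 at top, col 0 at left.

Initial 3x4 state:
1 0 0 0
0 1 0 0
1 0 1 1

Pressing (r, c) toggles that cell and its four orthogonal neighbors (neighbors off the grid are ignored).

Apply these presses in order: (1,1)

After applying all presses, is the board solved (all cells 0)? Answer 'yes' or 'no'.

Answer: no

Derivation:
After press 1 at (1,1):
1 1 0 0
1 0 1 0
1 1 1 1

Lights still on: 8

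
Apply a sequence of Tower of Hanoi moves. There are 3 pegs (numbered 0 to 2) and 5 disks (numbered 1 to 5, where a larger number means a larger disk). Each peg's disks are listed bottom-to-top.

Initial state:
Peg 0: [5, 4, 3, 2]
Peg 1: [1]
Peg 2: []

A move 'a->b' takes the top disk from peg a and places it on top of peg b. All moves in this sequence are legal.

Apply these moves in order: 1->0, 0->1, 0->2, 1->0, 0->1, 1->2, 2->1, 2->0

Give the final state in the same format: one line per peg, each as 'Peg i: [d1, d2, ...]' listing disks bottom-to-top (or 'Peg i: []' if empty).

Answer: Peg 0: [5, 4, 3, 2]
Peg 1: [1]
Peg 2: []

Derivation:
After move 1 (1->0):
Peg 0: [5, 4, 3, 2, 1]
Peg 1: []
Peg 2: []

After move 2 (0->1):
Peg 0: [5, 4, 3, 2]
Peg 1: [1]
Peg 2: []

After move 3 (0->2):
Peg 0: [5, 4, 3]
Peg 1: [1]
Peg 2: [2]

After move 4 (1->0):
Peg 0: [5, 4, 3, 1]
Peg 1: []
Peg 2: [2]

After move 5 (0->1):
Peg 0: [5, 4, 3]
Peg 1: [1]
Peg 2: [2]

After move 6 (1->2):
Peg 0: [5, 4, 3]
Peg 1: []
Peg 2: [2, 1]

After move 7 (2->1):
Peg 0: [5, 4, 3]
Peg 1: [1]
Peg 2: [2]

After move 8 (2->0):
Peg 0: [5, 4, 3, 2]
Peg 1: [1]
Peg 2: []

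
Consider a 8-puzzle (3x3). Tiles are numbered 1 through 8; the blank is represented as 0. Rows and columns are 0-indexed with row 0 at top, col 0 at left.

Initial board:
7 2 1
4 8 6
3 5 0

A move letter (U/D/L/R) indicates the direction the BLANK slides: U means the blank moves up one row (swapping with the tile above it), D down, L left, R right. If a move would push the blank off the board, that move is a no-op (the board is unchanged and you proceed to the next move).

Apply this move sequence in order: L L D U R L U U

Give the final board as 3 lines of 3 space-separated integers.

Answer: 0 2 1
7 8 6
4 3 5

Derivation:
After move 1 (L):
7 2 1
4 8 6
3 0 5

After move 2 (L):
7 2 1
4 8 6
0 3 5

After move 3 (D):
7 2 1
4 8 6
0 3 5

After move 4 (U):
7 2 1
0 8 6
4 3 5

After move 5 (R):
7 2 1
8 0 6
4 3 5

After move 6 (L):
7 2 1
0 8 6
4 3 5

After move 7 (U):
0 2 1
7 8 6
4 3 5

After move 8 (U):
0 2 1
7 8 6
4 3 5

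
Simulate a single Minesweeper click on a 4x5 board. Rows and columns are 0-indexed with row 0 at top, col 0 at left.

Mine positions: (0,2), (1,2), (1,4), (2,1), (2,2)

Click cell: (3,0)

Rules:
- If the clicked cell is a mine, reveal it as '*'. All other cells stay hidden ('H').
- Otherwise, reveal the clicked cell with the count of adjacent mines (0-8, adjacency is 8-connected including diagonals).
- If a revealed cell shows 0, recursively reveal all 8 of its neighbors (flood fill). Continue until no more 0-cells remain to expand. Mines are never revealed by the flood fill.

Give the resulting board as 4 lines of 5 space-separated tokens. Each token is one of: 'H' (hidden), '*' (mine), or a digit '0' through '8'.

H H H H H
H H H H H
H H H H H
1 H H H H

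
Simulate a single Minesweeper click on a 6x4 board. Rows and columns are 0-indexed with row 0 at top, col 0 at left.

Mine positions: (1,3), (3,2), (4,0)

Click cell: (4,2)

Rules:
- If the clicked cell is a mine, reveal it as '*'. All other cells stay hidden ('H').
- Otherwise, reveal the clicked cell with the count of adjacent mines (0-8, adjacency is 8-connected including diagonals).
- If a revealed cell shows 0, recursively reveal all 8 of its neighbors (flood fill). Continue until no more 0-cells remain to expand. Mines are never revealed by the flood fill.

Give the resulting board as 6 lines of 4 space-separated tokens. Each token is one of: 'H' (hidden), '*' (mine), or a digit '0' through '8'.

H H H H
H H H H
H H H H
H H H H
H H 1 H
H H H H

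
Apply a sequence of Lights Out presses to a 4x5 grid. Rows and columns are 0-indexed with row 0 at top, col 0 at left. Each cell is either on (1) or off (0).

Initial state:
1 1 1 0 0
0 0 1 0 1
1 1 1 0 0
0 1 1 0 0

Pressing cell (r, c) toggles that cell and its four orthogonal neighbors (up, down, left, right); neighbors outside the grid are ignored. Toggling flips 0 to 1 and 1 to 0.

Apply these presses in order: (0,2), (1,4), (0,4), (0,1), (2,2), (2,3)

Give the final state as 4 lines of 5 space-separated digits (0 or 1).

Answer: 0 1 1 0 0
0 1 1 0 1
1 0 1 0 0
0 1 0 1 0

Derivation:
After press 1 at (0,2):
1 0 0 1 0
0 0 0 0 1
1 1 1 0 0
0 1 1 0 0

After press 2 at (1,4):
1 0 0 1 1
0 0 0 1 0
1 1 1 0 1
0 1 1 0 0

After press 3 at (0,4):
1 0 0 0 0
0 0 0 1 1
1 1 1 0 1
0 1 1 0 0

After press 4 at (0,1):
0 1 1 0 0
0 1 0 1 1
1 1 1 0 1
0 1 1 0 0

After press 5 at (2,2):
0 1 1 0 0
0 1 1 1 1
1 0 0 1 1
0 1 0 0 0

After press 6 at (2,3):
0 1 1 0 0
0 1 1 0 1
1 0 1 0 0
0 1 0 1 0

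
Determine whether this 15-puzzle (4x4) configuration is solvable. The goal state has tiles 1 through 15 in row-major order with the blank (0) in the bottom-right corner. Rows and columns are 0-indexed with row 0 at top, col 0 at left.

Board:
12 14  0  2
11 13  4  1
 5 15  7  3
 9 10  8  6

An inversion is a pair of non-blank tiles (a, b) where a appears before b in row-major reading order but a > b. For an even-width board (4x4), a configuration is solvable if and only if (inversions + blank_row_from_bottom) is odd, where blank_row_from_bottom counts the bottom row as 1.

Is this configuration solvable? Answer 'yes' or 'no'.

Answer: no

Derivation:
Inversions: 58
Blank is in row 0 (0-indexed from top), which is row 4 counting from the bottom (bottom = 1).
58 + 4 = 62, which is even, so the puzzle is not solvable.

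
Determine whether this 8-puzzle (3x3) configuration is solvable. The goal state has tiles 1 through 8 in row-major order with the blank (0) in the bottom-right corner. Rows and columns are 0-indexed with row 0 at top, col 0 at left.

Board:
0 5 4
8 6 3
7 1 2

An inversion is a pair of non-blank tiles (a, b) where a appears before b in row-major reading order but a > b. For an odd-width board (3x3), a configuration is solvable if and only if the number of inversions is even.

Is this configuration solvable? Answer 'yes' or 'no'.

Answer: no

Derivation:
Inversions (pairs i<j in row-major order where tile[i] > tile[j] > 0): 19
19 is odd, so the puzzle is not solvable.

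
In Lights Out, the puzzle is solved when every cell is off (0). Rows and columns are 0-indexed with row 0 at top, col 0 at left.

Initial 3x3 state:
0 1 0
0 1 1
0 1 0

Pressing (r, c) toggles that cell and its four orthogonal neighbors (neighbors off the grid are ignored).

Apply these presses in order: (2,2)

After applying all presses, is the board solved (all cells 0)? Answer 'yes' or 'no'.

Answer: no

Derivation:
After press 1 at (2,2):
0 1 0
0 1 0
0 0 1

Lights still on: 3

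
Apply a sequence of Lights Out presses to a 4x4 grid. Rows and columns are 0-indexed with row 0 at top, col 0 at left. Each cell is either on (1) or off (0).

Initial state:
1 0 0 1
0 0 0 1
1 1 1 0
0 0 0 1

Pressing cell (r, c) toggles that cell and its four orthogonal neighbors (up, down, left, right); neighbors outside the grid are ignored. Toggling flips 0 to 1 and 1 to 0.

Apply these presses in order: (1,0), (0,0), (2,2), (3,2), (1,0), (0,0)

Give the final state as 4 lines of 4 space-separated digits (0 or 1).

Answer: 1 0 0 1
0 0 1 1
1 0 1 1
0 1 0 0

Derivation:
After press 1 at (1,0):
0 0 0 1
1 1 0 1
0 1 1 0
0 0 0 1

After press 2 at (0,0):
1 1 0 1
0 1 0 1
0 1 1 0
0 0 0 1

After press 3 at (2,2):
1 1 0 1
0 1 1 1
0 0 0 1
0 0 1 1

After press 4 at (3,2):
1 1 0 1
0 1 1 1
0 0 1 1
0 1 0 0

After press 5 at (1,0):
0 1 0 1
1 0 1 1
1 0 1 1
0 1 0 0

After press 6 at (0,0):
1 0 0 1
0 0 1 1
1 0 1 1
0 1 0 0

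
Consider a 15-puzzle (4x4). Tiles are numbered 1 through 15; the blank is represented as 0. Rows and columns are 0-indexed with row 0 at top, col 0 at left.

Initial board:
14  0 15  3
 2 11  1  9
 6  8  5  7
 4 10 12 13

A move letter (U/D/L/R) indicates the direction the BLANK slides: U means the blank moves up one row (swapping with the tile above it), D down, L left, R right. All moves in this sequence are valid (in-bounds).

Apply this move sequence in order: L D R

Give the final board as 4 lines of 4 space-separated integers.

Answer:  2 14 15  3
11  0  1  9
 6  8  5  7
 4 10 12 13

Derivation:
After move 1 (L):
 0 14 15  3
 2 11  1  9
 6  8  5  7
 4 10 12 13

After move 2 (D):
 2 14 15  3
 0 11  1  9
 6  8  5  7
 4 10 12 13

After move 3 (R):
 2 14 15  3
11  0  1  9
 6  8  5  7
 4 10 12 13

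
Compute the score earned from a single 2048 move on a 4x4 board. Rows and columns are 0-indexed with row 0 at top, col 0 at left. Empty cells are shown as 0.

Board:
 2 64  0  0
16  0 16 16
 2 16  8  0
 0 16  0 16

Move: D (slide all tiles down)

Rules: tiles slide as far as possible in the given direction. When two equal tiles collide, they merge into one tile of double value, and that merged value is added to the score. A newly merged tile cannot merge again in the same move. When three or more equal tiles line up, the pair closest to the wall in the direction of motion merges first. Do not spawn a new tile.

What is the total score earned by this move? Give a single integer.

Answer: 64

Derivation:
Slide down:
col 0: [2, 16, 2, 0] -> [0, 2, 16, 2]  score +0 (running 0)
col 1: [64, 0, 16, 16] -> [0, 0, 64, 32]  score +32 (running 32)
col 2: [0, 16, 8, 0] -> [0, 0, 16, 8]  score +0 (running 32)
col 3: [0, 16, 0, 16] -> [0, 0, 0, 32]  score +32 (running 64)
Board after move:
 0  0  0  0
 2  0  0  0
16 64 16  0
 2 32  8 32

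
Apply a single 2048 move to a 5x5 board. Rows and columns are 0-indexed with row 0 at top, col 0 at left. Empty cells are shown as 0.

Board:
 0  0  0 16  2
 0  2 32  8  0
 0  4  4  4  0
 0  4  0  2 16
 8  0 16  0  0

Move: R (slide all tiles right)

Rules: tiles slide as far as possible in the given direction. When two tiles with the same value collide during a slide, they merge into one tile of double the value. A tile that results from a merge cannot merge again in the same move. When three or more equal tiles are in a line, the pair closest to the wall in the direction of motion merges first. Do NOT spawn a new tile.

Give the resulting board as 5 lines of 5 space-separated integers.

Slide right:
row 0: [0, 0, 0, 16, 2] -> [0, 0, 0, 16, 2]
row 1: [0, 2, 32, 8, 0] -> [0, 0, 2, 32, 8]
row 2: [0, 4, 4, 4, 0] -> [0, 0, 0, 4, 8]
row 3: [0, 4, 0, 2, 16] -> [0, 0, 4, 2, 16]
row 4: [8, 0, 16, 0, 0] -> [0, 0, 0, 8, 16]

Answer:  0  0  0 16  2
 0  0  2 32  8
 0  0  0  4  8
 0  0  4  2 16
 0  0  0  8 16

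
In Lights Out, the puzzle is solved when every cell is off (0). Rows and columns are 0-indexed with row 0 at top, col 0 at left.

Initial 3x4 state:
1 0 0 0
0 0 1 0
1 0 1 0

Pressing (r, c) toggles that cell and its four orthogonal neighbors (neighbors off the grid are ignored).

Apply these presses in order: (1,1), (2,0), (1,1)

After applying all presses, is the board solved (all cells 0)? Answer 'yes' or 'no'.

Answer: no

Derivation:
After press 1 at (1,1):
1 1 0 0
1 1 0 0
1 1 1 0

After press 2 at (2,0):
1 1 0 0
0 1 0 0
0 0 1 0

After press 3 at (1,1):
1 0 0 0
1 0 1 0
0 1 1 0

Lights still on: 5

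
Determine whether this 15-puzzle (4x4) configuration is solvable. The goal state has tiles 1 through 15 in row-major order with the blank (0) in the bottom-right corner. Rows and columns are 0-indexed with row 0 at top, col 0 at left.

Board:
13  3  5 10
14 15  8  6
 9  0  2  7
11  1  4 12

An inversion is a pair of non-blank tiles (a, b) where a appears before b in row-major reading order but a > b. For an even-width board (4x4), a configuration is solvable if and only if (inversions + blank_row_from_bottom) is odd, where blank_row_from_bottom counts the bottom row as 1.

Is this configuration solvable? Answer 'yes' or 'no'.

Answer: yes

Derivation:
Inversions: 59
Blank is in row 2 (0-indexed from top), which is row 2 counting from the bottom (bottom = 1).
59 + 2 = 61, which is odd, so the puzzle is solvable.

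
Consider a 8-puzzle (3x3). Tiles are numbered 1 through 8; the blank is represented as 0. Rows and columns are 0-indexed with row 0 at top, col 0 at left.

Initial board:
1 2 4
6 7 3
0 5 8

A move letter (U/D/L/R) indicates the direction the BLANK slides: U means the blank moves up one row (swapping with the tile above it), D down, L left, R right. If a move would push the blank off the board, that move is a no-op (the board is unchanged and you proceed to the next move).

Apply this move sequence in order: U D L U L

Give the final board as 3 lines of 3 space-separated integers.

After move 1 (U):
1 2 4
0 7 3
6 5 8

After move 2 (D):
1 2 4
6 7 3
0 5 8

After move 3 (L):
1 2 4
6 7 3
0 5 8

After move 4 (U):
1 2 4
0 7 3
6 5 8

After move 5 (L):
1 2 4
0 7 3
6 5 8

Answer: 1 2 4
0 7 3
6 5 8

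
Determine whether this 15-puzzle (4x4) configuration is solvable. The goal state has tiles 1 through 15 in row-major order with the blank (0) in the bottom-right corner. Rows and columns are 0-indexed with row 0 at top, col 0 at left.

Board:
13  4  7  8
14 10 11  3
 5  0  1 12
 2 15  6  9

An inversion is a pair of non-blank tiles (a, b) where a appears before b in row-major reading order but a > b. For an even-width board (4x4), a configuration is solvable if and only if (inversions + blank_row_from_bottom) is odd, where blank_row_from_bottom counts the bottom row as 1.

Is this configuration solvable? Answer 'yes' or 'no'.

Inversions: 55
Blank is in row 2 (0-indexed from top), which is row 2 counting from the bottom (bottom = 1).
55 + 2 = 57, which is odd, so the puzzle is solvable.

Answer: yes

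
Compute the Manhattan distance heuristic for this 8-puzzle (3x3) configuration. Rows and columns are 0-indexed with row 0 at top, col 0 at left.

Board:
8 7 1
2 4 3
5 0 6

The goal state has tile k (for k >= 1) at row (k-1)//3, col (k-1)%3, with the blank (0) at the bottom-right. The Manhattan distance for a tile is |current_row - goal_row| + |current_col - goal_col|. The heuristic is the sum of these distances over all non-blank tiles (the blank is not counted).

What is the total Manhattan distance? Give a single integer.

Tile 8: at (0,0), goal (2,1), distance |0-2|+|0-1| = 3
Tile 7: at (0,1), goal (2,0), distance |0-2|+|1-0| = 3
Tile 1: at (0,2), goal (0,0), distance |0-0|+|2-0| = 2
Tile 2: at (1,0), goal (0,1), distance |1-0|+|0-1| = 2
Tile 4: at (1,1), goal (1,0), distance |1-1|+|1-0| = 1
Tile 3: at (1,2), goal (0,2), distance |1-0|+|2-2| = 1
Tile 5: at (2,0), goal (1,1), distance |2-1|+|0-1| = 2
Tile 6: at (2,2), goal (1,2), distance |2-1|+|2-2| = 1
Sum: 3 + 3 + 2 + 2 + 1 + 1 + 2 + 1 = 15

Answer: 15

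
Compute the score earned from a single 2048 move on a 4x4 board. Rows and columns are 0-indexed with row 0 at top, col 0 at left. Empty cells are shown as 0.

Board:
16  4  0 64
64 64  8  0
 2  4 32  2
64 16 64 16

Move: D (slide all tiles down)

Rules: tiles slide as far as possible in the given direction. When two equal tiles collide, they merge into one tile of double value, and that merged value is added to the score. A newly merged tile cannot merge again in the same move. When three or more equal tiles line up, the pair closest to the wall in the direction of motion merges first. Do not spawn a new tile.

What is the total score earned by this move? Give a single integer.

Answer: 0

Derivation:
Slide down:
col 0: [16, 64, 2, 64] -> [16, 64, 2, 64]  score +0 (running 0)
col 1: [4, 64, 4, 16] -> [4, 64, 4, 16]  score +0 (running 0)
col 2: [0, 8, 32, 64] -> [0, 8, 32, 64]  score +0 (running 0)
col 3: [64, 0, 2, 16] -> [0, 64, 2, 16]  score +0 (running 0)
Board after move:
16  4  0  0
64 64  8 64
 2  4 32  2
64 16 64 16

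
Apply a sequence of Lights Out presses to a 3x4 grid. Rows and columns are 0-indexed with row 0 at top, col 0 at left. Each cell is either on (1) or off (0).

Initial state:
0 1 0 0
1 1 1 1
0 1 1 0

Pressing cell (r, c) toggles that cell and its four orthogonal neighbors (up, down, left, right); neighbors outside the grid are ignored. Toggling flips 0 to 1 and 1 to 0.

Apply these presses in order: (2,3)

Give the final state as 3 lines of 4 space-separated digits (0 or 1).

After press 1 at (2,3):
0 1 0 0
1 1 1 0
0 1 0 1

Answer: 0 1 0 0
1 1 1 0
0 1 0 1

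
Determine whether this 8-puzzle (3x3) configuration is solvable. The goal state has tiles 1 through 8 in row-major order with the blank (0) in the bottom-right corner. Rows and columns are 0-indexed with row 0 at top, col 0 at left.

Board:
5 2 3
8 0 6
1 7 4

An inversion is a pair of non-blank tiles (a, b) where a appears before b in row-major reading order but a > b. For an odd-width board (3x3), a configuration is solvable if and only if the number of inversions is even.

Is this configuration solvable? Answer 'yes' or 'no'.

Answer: no

Derivation:
Inversions (pairs i<j in row-major order where tile[i] > tile[j] > 0): 13
13 is odd, so the puzzle is not solvable.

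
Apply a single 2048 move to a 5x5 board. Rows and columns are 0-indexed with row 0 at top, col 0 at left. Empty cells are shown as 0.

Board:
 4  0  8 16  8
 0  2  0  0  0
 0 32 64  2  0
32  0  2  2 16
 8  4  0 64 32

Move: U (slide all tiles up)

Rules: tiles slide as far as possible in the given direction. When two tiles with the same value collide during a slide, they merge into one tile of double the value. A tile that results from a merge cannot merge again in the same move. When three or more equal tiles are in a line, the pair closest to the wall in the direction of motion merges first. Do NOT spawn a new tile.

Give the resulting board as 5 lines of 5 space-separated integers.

Answer:  4  2  8 16  8
32 32 64  4 16
 8  4  2 64 32
 0  0  0  0  0
 0  0  0  0  0

Derivation:
Slide up:
col 0: [4, 0, 0, 32, 8] -> [4, 32, 8, 0, 0]
col 1: [0, 2, 32, 0, 4] -> [2, 32, 4, 0, 0]
col 2: [8, 0, 64, 2, 0] -> [8, 64, 2, 0, 0]
col 3: [16, 0, 2, 2, 64] -> [16, 4, 64, 0, 0]
col 4: [8, 0, 0, 16, 32] -> [8, 16, 32, 0, 0]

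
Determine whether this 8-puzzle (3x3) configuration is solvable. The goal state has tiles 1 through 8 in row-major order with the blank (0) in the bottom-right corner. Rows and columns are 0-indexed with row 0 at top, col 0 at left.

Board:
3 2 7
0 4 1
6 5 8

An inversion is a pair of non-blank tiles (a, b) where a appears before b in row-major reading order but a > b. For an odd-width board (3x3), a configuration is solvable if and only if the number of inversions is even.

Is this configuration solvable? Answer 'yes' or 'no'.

Answer: no

Derivation:
Inversions (pairs i<j in row-major order where tile[i] > tile[j] > 0): 9
9 is odd, so the puzzle is not solvable.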